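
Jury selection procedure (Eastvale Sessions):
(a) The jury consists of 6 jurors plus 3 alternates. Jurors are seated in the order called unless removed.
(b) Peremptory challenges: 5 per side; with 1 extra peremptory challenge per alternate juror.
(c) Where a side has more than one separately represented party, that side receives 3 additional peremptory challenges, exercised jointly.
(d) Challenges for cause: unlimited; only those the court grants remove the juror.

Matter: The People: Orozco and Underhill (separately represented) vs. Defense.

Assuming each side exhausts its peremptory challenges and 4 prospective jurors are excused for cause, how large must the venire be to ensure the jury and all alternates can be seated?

Seats to fill: 6 + 3 alternates = 9.
Peremptories — The People: 5 + 1×3 + 3 = 11; Defense: 5 + 1×3 = 8; total 19.
For-cause removals: 4.
Minimum venire: 9 + 19 + 4 = 32.

32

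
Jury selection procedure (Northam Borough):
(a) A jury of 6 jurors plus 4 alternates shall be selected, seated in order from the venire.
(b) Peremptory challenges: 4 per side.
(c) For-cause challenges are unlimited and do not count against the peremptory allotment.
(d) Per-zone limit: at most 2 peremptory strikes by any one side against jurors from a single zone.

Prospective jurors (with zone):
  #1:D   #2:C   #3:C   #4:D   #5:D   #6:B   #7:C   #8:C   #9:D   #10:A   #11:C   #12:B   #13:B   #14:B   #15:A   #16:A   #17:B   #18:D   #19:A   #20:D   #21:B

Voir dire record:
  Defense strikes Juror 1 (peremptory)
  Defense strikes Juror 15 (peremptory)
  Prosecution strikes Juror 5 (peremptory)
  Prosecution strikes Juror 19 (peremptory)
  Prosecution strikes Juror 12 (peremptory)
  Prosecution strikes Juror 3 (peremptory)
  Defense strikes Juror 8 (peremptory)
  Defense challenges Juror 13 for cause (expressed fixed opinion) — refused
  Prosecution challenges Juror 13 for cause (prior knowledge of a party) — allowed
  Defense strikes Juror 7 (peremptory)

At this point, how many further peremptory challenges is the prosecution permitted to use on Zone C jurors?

0

Prosecution peremptories so far: #5, #19, #12, #3 — 4 of 4 used, 0 left overall.
Against Zone C: #3 — 1 used; per-zone cap 2 leaves 1.
Binding limit: min(0, 1) = 0.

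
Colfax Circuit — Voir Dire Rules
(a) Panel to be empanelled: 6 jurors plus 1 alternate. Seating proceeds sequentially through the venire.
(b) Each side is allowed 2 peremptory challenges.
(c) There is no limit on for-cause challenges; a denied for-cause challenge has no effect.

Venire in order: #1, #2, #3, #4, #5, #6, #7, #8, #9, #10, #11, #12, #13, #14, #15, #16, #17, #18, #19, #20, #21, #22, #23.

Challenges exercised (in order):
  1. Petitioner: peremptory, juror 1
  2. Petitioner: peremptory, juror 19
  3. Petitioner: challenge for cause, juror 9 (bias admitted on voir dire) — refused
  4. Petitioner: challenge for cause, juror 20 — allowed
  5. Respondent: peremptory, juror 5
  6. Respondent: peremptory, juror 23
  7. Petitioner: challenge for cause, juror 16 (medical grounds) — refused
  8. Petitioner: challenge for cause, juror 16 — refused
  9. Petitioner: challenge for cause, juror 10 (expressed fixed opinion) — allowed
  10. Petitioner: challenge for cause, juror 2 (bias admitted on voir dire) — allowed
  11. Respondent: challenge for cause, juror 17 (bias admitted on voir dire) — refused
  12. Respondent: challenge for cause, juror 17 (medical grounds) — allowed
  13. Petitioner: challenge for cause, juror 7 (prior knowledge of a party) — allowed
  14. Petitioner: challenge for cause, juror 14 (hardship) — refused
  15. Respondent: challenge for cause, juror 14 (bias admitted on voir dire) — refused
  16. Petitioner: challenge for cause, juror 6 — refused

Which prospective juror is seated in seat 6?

11

Removed: #1, #2, #5, #7, #10, #17, #19, #20, #23. (#6, #9, #14, #16 stay — for-cause denied.)
Filling seats in venire order through position 6: #3, #4, #6, #8, #9, #11.
So seat 6 is #11.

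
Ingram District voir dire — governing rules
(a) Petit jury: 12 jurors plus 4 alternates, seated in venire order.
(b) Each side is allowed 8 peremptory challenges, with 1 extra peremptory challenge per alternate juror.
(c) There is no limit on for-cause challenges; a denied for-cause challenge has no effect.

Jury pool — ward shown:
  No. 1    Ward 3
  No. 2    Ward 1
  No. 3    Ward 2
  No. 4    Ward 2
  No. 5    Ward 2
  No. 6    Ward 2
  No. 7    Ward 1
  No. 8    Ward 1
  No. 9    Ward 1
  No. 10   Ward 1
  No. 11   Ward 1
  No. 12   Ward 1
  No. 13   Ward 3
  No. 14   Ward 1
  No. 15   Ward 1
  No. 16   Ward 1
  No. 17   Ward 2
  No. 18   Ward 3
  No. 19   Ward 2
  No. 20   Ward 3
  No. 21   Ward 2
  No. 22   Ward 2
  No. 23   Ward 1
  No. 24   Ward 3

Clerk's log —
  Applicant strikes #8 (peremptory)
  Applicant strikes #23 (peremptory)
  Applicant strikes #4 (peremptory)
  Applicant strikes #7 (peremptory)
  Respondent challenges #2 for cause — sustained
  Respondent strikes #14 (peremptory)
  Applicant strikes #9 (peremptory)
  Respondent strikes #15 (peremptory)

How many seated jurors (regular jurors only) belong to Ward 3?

3

Removed: #2, #4, #7, #8, #9, #14, #15, #23.
Seated jurors 1–12: #1, #3, #5, #6, #10, #11, #12, #13, #16, #17, #18, #19 (alternates #20, #21, #22, #24 not counted).
Of those, in Ward 3: #1, #13, #18 → 3.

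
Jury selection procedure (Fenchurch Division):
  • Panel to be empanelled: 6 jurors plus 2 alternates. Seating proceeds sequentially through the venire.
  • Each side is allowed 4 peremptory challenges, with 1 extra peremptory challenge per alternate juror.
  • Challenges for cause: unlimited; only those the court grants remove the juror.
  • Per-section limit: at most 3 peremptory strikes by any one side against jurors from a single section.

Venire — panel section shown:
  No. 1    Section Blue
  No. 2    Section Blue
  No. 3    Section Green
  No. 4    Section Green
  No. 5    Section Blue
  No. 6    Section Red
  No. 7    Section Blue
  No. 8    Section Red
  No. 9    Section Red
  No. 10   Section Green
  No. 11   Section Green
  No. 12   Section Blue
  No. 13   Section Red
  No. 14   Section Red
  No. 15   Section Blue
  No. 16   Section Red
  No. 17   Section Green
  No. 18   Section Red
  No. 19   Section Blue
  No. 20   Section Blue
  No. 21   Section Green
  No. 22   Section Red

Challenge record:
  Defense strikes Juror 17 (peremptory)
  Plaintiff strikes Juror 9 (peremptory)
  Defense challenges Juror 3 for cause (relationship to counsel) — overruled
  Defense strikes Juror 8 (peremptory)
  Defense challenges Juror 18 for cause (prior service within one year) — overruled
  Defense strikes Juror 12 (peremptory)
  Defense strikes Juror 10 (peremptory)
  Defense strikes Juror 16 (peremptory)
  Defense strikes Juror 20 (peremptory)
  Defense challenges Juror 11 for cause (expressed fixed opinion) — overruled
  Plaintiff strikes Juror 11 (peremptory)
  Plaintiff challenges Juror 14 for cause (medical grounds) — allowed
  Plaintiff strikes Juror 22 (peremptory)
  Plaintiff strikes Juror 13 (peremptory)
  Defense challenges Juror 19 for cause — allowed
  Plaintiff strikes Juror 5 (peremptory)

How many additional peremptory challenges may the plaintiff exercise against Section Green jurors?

Plaintiff peremptories so far: #9, #11, #22, #13, #5 — 5 of 6 used, 1 left overall.
Against Section Green: #11 — 1 used; per-section cap 3 leaves 2.
Binding limit: min(1, 2) = 1.

1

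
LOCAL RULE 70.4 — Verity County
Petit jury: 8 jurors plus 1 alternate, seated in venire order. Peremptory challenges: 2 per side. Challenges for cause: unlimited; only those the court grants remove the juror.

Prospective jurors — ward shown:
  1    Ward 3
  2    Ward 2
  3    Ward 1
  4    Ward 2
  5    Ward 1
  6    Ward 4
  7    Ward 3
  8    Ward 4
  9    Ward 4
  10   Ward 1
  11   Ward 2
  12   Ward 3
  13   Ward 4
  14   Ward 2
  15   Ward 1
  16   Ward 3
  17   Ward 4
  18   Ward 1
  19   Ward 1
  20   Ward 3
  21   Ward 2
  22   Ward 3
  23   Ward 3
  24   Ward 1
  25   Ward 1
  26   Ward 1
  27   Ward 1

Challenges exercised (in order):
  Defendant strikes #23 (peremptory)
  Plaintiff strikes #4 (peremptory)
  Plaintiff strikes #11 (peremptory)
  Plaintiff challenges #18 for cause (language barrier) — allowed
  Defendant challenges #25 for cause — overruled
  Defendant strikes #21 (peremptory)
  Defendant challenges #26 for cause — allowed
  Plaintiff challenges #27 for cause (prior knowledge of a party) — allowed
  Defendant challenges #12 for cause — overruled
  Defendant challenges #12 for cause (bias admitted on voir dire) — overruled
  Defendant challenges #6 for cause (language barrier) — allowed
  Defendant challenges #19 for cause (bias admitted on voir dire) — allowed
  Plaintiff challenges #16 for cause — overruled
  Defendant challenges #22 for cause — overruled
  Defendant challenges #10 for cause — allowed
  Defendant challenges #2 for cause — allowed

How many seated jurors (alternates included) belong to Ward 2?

1

Removed: #2, #4, #6, #10, #11, #18, #19, #21, #23, #26, #27.
Seated (9 incl. alternates): #1, #3, #5, #7, #8, #9, #12, #13, #14.
Of those, in Ward 2: #14 → 1.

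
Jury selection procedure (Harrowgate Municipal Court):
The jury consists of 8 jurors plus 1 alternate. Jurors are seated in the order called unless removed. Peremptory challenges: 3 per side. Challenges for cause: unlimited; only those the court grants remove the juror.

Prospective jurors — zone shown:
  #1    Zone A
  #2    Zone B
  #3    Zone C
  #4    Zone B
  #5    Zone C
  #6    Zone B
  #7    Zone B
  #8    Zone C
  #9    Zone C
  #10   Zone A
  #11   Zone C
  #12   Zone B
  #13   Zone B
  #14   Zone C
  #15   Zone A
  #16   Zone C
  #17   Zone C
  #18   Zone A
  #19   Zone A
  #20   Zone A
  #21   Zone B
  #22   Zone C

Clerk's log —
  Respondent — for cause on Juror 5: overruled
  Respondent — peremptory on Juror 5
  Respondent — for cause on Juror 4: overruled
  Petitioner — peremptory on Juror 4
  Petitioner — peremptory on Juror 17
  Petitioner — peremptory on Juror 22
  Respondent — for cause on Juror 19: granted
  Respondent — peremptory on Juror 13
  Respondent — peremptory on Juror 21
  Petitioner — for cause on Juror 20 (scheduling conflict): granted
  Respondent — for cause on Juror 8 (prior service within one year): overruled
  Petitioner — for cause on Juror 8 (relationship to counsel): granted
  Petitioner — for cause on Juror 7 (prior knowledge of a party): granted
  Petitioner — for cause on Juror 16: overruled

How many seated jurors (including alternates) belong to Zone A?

2

Removed: #4, #5, #7, #8, #13, #17, #19, #20, #21, #22.
Seated (9 incl. alternates): #1, #2, #3, #6, #9, #10, #11, #12, #14.
Of those, in Zone A: #1, #10 → 2.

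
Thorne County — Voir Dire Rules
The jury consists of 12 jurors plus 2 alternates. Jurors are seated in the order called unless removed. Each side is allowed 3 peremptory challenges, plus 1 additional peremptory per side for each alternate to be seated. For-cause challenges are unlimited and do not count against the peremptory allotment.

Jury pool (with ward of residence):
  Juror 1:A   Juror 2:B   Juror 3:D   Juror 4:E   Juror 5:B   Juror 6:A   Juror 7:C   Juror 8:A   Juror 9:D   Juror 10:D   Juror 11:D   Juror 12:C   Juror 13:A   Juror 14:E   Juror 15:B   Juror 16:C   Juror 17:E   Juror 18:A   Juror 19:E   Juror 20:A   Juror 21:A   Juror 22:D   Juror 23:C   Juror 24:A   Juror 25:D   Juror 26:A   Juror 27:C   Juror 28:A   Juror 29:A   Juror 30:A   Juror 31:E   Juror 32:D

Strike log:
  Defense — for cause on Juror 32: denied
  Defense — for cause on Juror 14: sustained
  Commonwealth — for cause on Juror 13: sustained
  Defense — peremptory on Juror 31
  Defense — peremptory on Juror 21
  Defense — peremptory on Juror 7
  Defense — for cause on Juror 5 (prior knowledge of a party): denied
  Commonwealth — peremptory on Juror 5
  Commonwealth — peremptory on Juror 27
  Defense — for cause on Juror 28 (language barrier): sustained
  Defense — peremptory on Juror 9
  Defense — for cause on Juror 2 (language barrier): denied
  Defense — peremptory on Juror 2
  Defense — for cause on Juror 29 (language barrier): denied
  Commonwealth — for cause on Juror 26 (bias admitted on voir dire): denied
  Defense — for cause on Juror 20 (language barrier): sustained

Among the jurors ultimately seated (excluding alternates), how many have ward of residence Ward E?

Removed: #2, #5, #7, #9, #13, #14, #20, #21, #27, #28, #31.
Seated jurors 1–12: #1, #3, #4, #6, #8, #10, #11, #12, #15, #16, #17, #18 (alternates #19, #22 not counted).
Of those, in Ward E: #4, #17 → 2.

2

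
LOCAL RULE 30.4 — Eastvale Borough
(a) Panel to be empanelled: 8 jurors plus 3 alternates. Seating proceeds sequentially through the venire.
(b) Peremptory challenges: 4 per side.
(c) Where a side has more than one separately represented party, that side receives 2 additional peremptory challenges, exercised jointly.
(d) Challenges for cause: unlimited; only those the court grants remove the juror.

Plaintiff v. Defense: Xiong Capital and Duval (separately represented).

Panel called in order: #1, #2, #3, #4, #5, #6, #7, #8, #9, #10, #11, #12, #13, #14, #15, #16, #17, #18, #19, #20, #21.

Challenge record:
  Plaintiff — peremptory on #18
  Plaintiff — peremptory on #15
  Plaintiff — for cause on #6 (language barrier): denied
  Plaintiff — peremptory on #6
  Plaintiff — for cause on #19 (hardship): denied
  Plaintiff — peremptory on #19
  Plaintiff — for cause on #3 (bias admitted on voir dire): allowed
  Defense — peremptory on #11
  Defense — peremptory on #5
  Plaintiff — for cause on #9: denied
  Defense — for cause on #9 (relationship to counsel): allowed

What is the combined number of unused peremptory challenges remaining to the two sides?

Plaintiff allotment: 4. Defense allotment: 4 base + 2 multi-party = 6.
Plaintiff peremptories used: #18, #15, #6, #19 — 4 (for-cause on #6, #19, #3, #9 don't count).
Defense peremptories used: #11, #5 — 2 (the for-cause on #9 doesn't count).
Remaining: (4 − 4) + (6 − 2) = 4.

4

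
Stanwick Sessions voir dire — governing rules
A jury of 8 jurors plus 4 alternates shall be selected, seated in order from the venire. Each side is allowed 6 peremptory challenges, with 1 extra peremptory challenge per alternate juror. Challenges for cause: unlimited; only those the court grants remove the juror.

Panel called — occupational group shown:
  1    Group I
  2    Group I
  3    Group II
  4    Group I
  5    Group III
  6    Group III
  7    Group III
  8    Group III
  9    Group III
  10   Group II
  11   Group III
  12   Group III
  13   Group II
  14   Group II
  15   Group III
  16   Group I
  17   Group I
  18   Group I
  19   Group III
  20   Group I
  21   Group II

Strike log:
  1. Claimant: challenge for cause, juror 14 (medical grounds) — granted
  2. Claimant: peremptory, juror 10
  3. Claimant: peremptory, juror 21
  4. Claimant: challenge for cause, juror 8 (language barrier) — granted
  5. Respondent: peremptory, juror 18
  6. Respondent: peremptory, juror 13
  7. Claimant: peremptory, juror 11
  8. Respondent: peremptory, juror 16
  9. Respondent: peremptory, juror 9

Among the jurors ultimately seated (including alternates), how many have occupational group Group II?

Removed: #8, #9, #10, #11, #13, #14, #16, #18, #21.
Seated (12 incl. alternates): #1, #2, #3, #4, #5, #6, #7, #12, #15, #17, #19, #20.
Of those, in Group II: #3 → 1.

1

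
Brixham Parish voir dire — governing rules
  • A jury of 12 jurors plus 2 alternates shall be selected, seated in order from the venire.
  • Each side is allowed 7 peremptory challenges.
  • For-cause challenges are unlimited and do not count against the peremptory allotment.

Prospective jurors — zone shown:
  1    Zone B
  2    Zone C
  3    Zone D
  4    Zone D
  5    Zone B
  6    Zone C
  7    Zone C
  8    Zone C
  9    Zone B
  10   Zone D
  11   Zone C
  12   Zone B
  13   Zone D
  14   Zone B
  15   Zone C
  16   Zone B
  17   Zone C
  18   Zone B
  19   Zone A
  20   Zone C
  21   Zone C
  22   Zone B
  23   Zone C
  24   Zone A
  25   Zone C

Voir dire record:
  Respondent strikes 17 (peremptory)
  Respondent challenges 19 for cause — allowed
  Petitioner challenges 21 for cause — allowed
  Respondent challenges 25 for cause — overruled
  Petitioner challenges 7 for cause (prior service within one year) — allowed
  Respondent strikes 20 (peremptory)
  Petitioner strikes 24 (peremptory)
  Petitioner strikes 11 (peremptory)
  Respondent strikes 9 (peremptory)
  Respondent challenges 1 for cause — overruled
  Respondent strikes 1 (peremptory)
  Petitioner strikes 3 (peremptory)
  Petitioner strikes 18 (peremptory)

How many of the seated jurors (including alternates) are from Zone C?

6

Removed: #1, #3, #7, #9, #11, #17, #18, #19, #20, #21, #24.
Seated (14 incl. alternates): #2, #4, #5, #6, #8, #10, #12, #13, #14, #15, #16, #22, #23, #25.
Of those, in Zone C: #2, #6, #8, #15, #23, #25 → 6.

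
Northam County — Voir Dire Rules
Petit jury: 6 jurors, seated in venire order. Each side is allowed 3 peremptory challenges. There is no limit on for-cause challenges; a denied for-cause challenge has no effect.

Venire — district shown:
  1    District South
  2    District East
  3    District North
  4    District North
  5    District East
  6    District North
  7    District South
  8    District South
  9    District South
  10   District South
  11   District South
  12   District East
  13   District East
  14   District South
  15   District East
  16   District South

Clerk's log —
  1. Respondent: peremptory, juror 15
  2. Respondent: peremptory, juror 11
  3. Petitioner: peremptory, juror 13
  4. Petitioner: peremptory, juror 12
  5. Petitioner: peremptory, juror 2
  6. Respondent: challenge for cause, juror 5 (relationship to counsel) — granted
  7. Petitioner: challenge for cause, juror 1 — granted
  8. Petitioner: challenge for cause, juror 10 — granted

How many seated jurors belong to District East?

Removed: #1, #2, #5, #10, #11, #12, #13, #15.
Seated jurors 1–6: #3, #4, #6, #7, #8, #9.
None of those are in District East → 0.

0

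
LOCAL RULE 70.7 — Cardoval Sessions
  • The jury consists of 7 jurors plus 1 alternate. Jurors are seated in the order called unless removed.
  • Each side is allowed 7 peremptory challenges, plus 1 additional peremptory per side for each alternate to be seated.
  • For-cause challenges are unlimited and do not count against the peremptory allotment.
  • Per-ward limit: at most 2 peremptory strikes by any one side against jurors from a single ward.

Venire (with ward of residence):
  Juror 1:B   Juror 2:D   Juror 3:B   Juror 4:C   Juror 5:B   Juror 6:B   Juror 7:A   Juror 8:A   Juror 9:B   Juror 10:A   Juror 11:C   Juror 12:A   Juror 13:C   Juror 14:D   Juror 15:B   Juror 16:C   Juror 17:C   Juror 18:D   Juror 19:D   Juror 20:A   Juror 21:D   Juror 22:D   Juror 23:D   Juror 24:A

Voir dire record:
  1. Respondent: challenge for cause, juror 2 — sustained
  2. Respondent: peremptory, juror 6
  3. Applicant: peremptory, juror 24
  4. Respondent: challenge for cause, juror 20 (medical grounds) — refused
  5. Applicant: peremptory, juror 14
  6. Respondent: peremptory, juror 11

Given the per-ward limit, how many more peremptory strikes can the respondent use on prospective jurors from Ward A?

Respondent peremptories so far: #6, #11 — 2 of 8 used, 6 left overall.
Against Ward A: none yet — per-ward cap 2 leaves 2.
Binding limit: min(6, 2) = 2.

2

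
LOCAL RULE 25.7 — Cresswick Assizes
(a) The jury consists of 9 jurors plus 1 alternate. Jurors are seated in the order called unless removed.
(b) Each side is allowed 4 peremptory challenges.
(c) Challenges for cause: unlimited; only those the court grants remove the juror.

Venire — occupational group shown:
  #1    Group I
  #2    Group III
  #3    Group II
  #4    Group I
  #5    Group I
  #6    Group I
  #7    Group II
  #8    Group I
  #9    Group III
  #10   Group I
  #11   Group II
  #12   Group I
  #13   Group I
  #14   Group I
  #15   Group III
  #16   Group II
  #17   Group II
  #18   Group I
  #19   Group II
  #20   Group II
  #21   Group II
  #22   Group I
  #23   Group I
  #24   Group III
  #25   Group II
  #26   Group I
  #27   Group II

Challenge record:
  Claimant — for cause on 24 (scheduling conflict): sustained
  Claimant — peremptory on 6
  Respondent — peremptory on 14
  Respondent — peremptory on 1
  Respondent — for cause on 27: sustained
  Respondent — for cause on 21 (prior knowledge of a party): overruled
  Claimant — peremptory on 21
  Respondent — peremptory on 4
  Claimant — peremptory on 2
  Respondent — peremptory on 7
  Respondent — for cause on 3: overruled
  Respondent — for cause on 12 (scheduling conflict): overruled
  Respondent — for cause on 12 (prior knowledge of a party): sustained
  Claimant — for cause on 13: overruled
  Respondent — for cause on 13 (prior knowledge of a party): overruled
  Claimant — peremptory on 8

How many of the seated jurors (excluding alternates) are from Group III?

2

Removed: #1, #2, #4, #6, #7, #8, #12, #14, #21, #24, #27.
Seated jurors 1–9: #3, #5, #9, #10, #11, #13, #15, #16, #17 (alternates #18 not counted).
Of those, in Group III: #9, #15 → 2.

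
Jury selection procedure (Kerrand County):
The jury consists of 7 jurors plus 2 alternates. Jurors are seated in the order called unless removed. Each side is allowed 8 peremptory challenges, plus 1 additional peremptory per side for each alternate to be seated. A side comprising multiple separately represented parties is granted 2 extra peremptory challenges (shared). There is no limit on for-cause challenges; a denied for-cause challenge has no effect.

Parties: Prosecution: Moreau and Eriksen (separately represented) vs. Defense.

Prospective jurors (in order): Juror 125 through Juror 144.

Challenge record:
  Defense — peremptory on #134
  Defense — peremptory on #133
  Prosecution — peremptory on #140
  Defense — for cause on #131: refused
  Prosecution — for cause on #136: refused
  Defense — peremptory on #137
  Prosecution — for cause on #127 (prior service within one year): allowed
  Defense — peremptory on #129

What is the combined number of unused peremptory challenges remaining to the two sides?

Prosecution allotment: 8 base + 1 × 2 alternates + 2 multi-party = 12. Defense allotment: 8 base + 1 × 2 alternates = 10.
Prosecution peremptories used: #140 — 1 (for-cause on #136, #127 don't count).
Defense peremptories used: #134, #133, #137, #129 — 4 (the for-cause on #131 doesn't count).
Remaining: (12 − 1) + (10 − 4) = 17.

17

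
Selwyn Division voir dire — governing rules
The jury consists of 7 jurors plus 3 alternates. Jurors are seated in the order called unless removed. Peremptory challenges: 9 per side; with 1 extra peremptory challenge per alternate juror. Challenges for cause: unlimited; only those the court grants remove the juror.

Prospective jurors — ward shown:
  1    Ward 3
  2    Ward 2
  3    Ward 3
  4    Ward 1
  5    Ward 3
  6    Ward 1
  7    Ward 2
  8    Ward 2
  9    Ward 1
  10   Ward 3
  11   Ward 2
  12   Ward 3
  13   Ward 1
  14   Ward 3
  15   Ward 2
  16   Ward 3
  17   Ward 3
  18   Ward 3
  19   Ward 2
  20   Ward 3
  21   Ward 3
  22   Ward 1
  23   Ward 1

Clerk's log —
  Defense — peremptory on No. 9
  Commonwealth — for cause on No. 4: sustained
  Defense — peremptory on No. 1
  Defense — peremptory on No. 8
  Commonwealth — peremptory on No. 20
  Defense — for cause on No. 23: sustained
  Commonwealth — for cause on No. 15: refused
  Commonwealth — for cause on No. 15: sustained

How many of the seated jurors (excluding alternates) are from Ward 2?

3

Removed: #1, #4, #8, #9, #15, #20, #23.
Seated jurors 1–7: #2, #3, #5, #6, #7, #10, #11 (alternates #12, #13, #14 not counted).
Of those, in Ward 2: #2, #7, #11 → 3.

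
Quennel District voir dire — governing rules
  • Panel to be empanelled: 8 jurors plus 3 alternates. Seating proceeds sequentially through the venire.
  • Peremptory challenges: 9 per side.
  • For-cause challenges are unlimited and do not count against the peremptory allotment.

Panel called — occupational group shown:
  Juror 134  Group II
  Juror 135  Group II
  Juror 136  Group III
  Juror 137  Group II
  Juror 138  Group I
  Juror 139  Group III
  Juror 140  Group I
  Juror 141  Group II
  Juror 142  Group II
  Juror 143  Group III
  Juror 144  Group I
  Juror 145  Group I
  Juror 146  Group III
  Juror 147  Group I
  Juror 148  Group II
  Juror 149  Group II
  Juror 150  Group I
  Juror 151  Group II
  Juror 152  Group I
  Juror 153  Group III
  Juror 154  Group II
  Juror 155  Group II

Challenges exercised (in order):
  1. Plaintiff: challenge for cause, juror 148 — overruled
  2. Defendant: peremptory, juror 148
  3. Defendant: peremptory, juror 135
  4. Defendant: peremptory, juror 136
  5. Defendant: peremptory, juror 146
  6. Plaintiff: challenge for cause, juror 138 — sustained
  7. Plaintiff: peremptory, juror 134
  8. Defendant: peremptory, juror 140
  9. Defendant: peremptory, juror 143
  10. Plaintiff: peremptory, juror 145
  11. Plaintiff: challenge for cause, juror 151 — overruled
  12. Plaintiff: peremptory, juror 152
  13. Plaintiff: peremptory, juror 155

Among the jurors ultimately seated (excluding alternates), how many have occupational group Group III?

1

Removed: #134, #135, #136, #138, #140, #143, #145, #146, #148, #152, #155.
Seated jurors 1–8: #137, #139, #141, #142, #144, #147, #149, #150 (alternates #151, #153, #154 not counted).
Of those, in Group III: #139 → 1.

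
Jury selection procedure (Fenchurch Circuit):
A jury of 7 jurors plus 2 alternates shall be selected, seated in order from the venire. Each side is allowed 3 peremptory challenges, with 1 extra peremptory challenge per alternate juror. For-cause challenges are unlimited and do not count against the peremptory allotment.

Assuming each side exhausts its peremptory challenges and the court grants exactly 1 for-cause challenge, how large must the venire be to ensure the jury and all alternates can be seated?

20

Seats to fill: 7 + 2 alternates = 9.
Peremptories: 3 + 1×2 = 5 per side × 2 sides = 10.
For-cause removals: 1.
Minimum venire: 9 + 10 + 1 = 20.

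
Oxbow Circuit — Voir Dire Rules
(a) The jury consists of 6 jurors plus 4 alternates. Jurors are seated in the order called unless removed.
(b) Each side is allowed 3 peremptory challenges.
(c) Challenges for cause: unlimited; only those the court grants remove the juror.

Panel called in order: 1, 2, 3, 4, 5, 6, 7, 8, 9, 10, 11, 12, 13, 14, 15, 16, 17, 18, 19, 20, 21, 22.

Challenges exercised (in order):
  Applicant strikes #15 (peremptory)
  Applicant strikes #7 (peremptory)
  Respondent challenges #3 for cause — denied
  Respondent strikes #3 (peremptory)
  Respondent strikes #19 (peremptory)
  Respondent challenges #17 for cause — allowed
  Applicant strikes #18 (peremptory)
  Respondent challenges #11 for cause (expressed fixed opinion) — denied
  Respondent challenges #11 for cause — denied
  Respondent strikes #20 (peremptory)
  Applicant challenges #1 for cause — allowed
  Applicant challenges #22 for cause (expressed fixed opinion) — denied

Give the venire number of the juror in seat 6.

9

Removed: #1, #3, #7, #15, #17, #18, #19, #20. (#11, #22 stay — for-cause denied.)
Seating in order: seats 1–6 → #2, #4, #5, #6, #8, #9; alternates → #10, #11, #12, #13.
So seat 6 is #9.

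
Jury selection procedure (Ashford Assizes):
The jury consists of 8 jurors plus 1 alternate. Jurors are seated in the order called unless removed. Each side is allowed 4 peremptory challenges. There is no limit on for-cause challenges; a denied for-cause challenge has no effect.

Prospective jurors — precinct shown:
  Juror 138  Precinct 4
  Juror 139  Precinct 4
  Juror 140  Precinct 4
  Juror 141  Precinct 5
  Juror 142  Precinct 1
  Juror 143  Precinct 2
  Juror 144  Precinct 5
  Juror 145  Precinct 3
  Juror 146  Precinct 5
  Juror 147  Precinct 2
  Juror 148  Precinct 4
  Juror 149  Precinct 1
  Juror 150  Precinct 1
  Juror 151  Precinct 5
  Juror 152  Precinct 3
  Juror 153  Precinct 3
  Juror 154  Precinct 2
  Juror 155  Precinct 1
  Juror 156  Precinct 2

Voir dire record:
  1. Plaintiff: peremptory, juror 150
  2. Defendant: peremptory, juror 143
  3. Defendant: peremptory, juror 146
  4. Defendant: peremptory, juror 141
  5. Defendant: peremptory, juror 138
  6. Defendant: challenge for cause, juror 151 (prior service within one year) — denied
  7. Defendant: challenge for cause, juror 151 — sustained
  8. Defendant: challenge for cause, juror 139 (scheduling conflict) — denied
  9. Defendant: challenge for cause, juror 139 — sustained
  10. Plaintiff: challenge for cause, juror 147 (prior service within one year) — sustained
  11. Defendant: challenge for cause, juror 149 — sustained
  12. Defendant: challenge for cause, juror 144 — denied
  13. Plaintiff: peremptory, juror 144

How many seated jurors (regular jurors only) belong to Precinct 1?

2

Removed: #138, #139, #141, #143, #144, #146, #147, #149, #150, #151.
Seated jurors 1–8: #140, #142, #145, #148, #152, #153, #154, #155 (alternates #156 not counted).
Of those, in Precinct 1: #142, #155 → 2.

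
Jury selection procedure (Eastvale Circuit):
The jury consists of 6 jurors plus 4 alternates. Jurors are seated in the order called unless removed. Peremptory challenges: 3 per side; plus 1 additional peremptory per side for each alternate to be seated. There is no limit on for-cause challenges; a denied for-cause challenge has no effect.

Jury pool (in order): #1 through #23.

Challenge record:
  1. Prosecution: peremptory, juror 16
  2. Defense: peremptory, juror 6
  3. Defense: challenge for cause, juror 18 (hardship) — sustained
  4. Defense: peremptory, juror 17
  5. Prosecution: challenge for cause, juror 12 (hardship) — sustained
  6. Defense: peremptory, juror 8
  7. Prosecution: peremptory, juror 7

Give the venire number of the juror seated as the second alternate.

Removed: #6, #7, #8, #12, #16, #17, #18.
Seating in order: seats 1–6 → #1, #2, #3, #4, #5, #9; alternates → #10, #11, #13, #14.
So alternate 2 is #11.

11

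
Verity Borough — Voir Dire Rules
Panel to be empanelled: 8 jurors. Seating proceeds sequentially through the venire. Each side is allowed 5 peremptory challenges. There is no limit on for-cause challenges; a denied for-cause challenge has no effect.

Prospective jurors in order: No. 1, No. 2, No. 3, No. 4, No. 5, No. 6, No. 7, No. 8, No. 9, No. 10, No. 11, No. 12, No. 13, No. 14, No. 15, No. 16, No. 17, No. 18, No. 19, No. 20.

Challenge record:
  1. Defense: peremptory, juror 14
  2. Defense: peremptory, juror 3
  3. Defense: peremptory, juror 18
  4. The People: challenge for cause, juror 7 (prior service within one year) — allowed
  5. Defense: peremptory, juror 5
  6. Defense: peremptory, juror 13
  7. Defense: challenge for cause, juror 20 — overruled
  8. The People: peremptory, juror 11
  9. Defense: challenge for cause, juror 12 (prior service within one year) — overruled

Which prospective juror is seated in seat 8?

12

Removed: #3, #5, #7, #11, #13, #14, #18. (#12, #20 stay — for-cause denied.)
Filling seats in venire order through position 8: #1, #2, #4, #6, #8, #9, #10, #12.
So seat 8 is #12.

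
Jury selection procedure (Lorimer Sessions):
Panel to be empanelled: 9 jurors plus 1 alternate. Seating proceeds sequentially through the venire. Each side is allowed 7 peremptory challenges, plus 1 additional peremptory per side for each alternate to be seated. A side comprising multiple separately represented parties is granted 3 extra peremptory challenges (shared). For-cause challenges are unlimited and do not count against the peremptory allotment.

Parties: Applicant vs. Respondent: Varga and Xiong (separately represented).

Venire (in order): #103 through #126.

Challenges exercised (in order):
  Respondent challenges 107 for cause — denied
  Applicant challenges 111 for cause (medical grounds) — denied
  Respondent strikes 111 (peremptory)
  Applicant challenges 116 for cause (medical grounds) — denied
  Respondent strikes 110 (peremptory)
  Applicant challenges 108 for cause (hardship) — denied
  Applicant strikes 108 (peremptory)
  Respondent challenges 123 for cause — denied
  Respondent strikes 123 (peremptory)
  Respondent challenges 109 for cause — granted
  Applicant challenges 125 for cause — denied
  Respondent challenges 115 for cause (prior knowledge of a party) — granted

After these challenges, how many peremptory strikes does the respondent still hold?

8

Respondent allotment: 7 base + 1 × 1 alternate + 3 multi-party = 11.
Respondent peremptories used: #111, #110, #123 — 3 (for-cause on #107, #123, #109, #115 don't count).
Remaining: 11 − 3 = 8.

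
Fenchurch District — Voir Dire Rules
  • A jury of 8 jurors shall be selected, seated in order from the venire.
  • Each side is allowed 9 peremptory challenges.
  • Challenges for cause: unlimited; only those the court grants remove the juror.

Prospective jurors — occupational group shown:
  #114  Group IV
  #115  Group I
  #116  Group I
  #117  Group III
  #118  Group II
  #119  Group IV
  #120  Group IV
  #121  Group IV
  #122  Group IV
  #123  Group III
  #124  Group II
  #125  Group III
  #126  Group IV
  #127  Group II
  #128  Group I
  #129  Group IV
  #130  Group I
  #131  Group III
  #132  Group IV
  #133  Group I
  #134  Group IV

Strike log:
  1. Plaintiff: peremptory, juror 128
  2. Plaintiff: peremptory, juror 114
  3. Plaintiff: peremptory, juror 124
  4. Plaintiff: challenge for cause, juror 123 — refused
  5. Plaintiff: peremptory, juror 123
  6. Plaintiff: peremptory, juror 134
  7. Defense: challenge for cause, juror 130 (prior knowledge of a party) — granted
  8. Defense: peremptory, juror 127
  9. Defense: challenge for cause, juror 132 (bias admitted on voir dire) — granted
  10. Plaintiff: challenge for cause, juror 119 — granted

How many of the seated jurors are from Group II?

Removed: #114, #119, #123, #124, #127, #128, #130, #132, #134.
Seated jurors 1–8: #115, #116, #117, #118, #120, #121, #122, #125.
Of those, in Group II: #118 → 1.

1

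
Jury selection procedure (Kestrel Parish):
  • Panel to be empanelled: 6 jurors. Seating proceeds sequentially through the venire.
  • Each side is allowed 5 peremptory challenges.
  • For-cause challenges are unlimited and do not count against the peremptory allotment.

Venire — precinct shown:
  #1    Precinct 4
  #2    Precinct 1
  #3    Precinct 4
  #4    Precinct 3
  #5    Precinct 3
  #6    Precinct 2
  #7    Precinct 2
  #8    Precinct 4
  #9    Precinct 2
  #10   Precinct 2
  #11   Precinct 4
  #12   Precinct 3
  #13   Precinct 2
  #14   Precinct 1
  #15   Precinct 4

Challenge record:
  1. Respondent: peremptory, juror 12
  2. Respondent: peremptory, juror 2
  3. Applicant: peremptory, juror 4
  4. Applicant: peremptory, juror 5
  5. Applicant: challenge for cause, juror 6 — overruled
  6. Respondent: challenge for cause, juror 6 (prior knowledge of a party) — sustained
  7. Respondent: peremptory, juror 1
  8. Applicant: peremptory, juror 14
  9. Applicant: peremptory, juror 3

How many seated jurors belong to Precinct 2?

4

Removed: #1, #2, #3, #4, #5, #6, #12, #14.
Seated jurors 1–6: #7, #8, #9, #10, #11, #13.
Of those, in Precinct 2: #7, #9, #10, #13 → 4.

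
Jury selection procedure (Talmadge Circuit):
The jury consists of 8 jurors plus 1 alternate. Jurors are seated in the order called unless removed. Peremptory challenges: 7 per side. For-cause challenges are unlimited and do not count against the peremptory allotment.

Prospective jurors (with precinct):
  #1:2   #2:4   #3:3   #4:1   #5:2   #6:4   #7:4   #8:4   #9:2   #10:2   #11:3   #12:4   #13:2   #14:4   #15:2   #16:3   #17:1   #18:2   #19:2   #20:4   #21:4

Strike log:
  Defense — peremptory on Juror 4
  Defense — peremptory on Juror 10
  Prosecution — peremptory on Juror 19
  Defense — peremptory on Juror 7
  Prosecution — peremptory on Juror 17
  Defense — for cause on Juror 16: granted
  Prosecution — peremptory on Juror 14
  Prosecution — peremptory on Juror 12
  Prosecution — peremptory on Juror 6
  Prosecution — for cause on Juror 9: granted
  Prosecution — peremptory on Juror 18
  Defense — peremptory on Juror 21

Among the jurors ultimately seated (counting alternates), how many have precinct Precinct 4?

Removed: #4, #6, #7, #9, #10, #12, #14, #16, #17, #18, #19, #21.
Seated (9 incl. alternates): #1, #2, #3, #5, #8, #11, #13, #15, #20.
Of those, in Precinct 4: #2, #8, #20 → 3.

3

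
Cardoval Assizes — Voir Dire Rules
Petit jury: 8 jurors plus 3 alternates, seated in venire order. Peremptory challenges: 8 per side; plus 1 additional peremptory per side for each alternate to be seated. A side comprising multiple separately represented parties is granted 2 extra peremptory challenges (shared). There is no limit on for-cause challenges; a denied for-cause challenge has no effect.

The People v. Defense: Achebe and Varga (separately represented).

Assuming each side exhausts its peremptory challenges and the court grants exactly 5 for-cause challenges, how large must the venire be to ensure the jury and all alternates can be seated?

40

Seats to fill: 8 + 3 alternates = 11.
Peremptories — The People: 8 + 1×3 = 11; Defense: 8 + 1×3 + 2 = 13; total 24.
For-cause removals: 5.
Minimum venire: 11 + 24 + 5 = 40.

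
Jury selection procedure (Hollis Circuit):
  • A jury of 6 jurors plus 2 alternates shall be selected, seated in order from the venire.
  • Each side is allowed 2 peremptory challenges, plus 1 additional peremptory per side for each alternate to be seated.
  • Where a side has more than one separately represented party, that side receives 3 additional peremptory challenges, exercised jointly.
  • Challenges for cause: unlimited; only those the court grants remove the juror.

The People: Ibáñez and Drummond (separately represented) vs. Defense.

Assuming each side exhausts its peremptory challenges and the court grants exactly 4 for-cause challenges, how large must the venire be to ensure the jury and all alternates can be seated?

Seats to fill: 6 + 2 alternates = 8.
Peremptories — The People: 2 + 1×2 + 3 = 7; Defense: 2 + 1×2 = 4; total 11.
For-cause removals: 4.
Minimum venire: 8 + 11 + 4 = 23.

23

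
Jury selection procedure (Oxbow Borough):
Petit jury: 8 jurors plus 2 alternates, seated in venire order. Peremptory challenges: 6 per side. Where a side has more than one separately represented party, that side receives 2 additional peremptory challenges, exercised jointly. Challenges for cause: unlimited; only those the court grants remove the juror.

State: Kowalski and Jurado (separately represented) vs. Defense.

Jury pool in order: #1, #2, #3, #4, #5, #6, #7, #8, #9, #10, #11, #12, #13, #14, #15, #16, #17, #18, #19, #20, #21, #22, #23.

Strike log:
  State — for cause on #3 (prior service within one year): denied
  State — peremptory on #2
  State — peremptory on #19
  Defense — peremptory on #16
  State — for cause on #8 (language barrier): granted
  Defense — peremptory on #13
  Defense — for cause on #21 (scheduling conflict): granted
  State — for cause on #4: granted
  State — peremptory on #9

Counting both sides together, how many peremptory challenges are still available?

9

State allotment: 6 base + 2 multi-party = 8. Defense allotment: 6.
State peremptories used: #2, #19, #9 — 3 (for-cause on #3, #8, #4 don't count).
Defense peremptories used: #16, #13 — 2 (the for-cause on #21 doesn't count).
Remaining: (8 − 3) + (6 − 2) = 9.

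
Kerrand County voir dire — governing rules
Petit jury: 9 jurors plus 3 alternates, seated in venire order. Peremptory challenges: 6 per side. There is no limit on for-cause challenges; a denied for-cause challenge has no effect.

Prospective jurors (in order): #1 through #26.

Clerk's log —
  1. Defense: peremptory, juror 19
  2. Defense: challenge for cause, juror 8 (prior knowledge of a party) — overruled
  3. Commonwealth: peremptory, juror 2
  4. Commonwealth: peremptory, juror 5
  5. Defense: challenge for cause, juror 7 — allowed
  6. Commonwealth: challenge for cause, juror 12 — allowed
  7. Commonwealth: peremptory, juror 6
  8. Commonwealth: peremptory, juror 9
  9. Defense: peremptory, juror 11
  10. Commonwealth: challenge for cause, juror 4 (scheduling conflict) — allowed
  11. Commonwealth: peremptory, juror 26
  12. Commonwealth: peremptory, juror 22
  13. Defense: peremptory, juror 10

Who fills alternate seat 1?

20

Removed: #2, #4, #5, #6, #7, #9, #10, #11, #12, #19, #22, #26. (#8 stays — for-cause denied.)
Seating in order: seats 1–9 → #1, #3, #8, #13, #14, #15, #16, #17, #18; alternates → #20, #21, #23.
So alternate 1 is #20.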